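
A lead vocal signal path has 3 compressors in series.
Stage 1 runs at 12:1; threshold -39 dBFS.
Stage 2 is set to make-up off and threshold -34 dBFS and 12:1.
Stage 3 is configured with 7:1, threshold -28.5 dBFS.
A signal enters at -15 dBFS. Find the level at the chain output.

Stage 1: -15 dBFS is 24 dB over -39 dBFS; at 12:1 that becomes 2 dB over, giving -37 dBFS.
Stage 2: -37 dBFS ≤ -34 dBFS, so stage 2 doesn't engage; output -37 dBFS.
Stage 3: below threshold (-37 ≤ -28.5); passes unchanged; output -37 dBFS.

-37 dBFS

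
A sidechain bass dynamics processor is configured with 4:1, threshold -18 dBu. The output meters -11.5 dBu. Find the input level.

8 dBu

Post-compression overshoot = -11.5 − (-18) = 6.5 dB.
Undo the ratio: input overshoot = 6.5 × 4 = 26 dB, giving input = 8 dBu.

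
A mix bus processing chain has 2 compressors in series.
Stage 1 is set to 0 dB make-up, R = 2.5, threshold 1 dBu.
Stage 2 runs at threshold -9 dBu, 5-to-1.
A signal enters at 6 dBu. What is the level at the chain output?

Stage 1: 5 dB above 1 dBu, reduced 2.5:1 to 2 dB above → 3 dBu.
Stage 2: overshoot 12 dB → 12/5 = 2.4 dB → -6.6 dBu.

-6.6 dBu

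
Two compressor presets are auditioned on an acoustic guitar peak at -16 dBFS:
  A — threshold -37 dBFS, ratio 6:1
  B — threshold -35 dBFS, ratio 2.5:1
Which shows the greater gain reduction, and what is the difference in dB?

A, by 6.1 dB

A: 21 dB over, compressed to 3.5 dB over, so 17.5 dB of GR.
B: 19 dB over, compressed to 7.6 dB over, so 11.4 dB of GR.
Difference: 6.1 dB in favour of A.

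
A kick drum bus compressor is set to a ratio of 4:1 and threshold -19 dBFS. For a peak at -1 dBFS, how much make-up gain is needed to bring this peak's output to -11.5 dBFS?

The peak compresses to -19 + 18/4 = -14.5 dBFS.
To reach -11.5 dBFS requires -11.5 − (-14.5) = 3 dB of make-up.

3 dB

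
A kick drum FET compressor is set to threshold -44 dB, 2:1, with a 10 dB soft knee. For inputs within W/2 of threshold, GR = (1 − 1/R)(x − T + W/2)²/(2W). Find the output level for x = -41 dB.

x − T + W/2 = -41 − (-44) + 5 = 8.
GR = (1 − 1/2) × 8² / 20 = 0.5 × 64 / 20 = 1.6 dB.
Output = -41 − 1.6 = -42.6 dB.

-42.6 dB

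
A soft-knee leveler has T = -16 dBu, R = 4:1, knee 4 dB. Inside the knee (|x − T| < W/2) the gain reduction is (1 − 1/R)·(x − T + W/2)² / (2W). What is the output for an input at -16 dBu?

x − T + W/2 = -16 − (-16) + 2 = 2.
GR = (1 − 1/4) × 2² / 8 = 0.75 × 4 / 8 = 0.375 dB.
Output = -16 − 0.375 = -16.375 dBu.

-16.375 dBu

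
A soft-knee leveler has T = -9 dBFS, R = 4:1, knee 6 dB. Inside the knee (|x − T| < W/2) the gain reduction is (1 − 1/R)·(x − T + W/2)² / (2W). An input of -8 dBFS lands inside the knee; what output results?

-9 dBFS

x − T + W/2 = -8 − (-9) + 3 = 4.
GR = (1 − 1/4) × 4² / 12 = 0.75 × 16 / 12 = 1 dB.
Output = -8 − 1 = -9 dBFS.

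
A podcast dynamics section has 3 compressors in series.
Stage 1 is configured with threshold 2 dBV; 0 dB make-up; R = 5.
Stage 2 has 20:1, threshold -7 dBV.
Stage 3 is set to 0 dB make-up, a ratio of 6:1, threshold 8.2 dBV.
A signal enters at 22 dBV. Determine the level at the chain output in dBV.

Stage 1: 22 dBV is 20 dB over 2 dBV; at 5:1 that becomes 4 dB over, giving 6 dBV.
Stage 2: 13 dB above -7 dBV, reduced 20:1 to 0.65 dB above → -6.35 dBV.
Stage 3: -6.35 dBV ≤ 8.2 dBV, so stage 3 doesn't engage; output -6.35 dBV.

-6.35 dBV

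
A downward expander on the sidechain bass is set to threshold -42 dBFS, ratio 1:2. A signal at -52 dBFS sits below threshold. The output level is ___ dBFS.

The input is 10 dB below the -42 dBFS threshold.
A 1:2 expander multiplies undershoot by 2: 10 × 2 = 20 dB below threshold.
Output = -42 − 20 = -62 dBFS.

-62 dBFS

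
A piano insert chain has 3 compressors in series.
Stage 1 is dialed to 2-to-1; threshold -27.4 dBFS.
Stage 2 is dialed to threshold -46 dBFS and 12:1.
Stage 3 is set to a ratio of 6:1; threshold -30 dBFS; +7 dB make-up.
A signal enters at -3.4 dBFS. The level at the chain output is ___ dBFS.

Stage 1: overshoot 24 dB → 24/2 = 12 dB → -15.4 dBFS.
Stage 2: overshoot 30.6 dB → 30.6/12 = 2.55 dB → -43.45 dBFS.
Stage 3: -43.45 dBFS ≤ -30 dBFS, so stage 3 doesn't engage; make-up brings it to -36.45 dBFS.

-36.45 dBFS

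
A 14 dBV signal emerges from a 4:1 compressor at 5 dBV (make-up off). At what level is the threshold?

Let T be the threshold. Output overshoot = (input overshoot)/R, so 5 − T = (14 − T)/4.
4·(5 − T) = 14 − T → 3·T = 20 − 14 = 6.
T = 6/3 = 2 dBV.

2 dBV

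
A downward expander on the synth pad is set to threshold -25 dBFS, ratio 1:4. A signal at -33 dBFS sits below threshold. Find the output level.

The input is 8 dB below the -25 dBFS threshold.
A 1:4 expander multiplies undershoot by 4: 8 × 4 = 32 dB below threshold.
Output = -25 − 32 = -57 dBFS.

-57 dBFS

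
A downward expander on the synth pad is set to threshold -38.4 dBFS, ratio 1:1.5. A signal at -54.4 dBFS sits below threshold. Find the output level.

Undershoot = (-38.4) − (-54.4) = 16 dB.
At 1:1.5, that expands to 24 dB under threshold.
Output = -38.4 − 24 = -62.4 dBFS.

-62.4 dBFS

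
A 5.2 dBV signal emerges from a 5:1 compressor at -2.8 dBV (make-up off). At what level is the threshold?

Let T be the threshold. Output overshoot = (input overshoot)/R, so -2.8 − T = (5.2 − T)/5.
5·(-2.8 − T) = 5.2 − T → 4·T = -14 − 5.2 = -19.2.
T = -19.2/4 = -4.8 dBV.

-4.8 dBV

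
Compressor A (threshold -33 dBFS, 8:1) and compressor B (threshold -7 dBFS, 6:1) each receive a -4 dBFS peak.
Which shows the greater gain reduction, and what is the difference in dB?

A: overshoot 29 dB → output overshoot 3.625 dB → GR 25.375 dB.
B: overshoot 3 dB → output overshoot 0.5 dB → GR 2.5 dB.
A applies 22.875 dB more gain reduction.

A, by 22.875 dB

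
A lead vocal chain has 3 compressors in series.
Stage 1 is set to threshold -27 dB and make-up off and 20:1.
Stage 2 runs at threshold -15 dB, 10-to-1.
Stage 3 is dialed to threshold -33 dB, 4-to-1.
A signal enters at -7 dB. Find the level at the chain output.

-31.25 dB

Stage 1: overshoot 20 dB → 20/20 = 1 dB → -26 dB.
Stage 2: -26 dB is at or below the -15 dB threshold — no compression; output -26 dB.
Stage 3: -26 dB is 7 dB over -33 dB; at 4:1 that becomes 1.75 dB over, giving -31.25 dB.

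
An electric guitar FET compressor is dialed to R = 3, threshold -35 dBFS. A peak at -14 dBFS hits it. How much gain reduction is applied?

-14 dBFS exceeds the threshold by 21 dB.
After 3:1 compression the overshoot becomes 21/3 = 7 dB.
Gain reduction = 21 − 7 = 14 dB.

14 dB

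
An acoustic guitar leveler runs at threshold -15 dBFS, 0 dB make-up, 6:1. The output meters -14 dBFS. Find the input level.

-9 dBFS

The compressed level sits -14 − (-15) = 1 dB over threshold.
Input overshoot = R × output overshoot = 6 dB → input = -15 + 6 = -9 dBFS.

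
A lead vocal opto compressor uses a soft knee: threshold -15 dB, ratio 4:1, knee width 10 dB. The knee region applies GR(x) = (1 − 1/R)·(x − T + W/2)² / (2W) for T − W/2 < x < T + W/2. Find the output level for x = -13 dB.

x − T + W/2 = -13 − (-15) + 5 = 7.
GR = (1 − 1/4) × 7² / 20 = 0.75 × 49 / 20 = 1.8375 dB.
Output = -13 − 1.8375 = -14.8375 dB.

-14.8375 dB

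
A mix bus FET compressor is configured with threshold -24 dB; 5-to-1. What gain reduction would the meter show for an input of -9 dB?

The signal is 15 dB above threshold.
After 5:1 compression the overshoot becomes 15/5 = 3 dB.
Gain reduction = 15 − 3 = 12 dB.

12 dB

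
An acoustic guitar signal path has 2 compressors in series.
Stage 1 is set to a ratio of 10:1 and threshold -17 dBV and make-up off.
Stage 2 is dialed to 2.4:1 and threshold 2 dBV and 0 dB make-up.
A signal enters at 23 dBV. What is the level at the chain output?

Stage 1: 23 dBV is 40 dB over -17 dBV; at 10:1 that becomes 4 dB over, giving -13 dBV.
Stage 2: -13 dBV ≤ 2 dBV, so stage 2 doesn't engage; output -13 dBV.

-13 dBV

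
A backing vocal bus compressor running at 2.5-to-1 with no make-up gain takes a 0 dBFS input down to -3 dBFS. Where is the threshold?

-5 dBFS

Input is 5 dB above T (since output overshoot × R = input overshoot: (-3 − T)·2.5 = 0 − T gives T = -5 dBFS).
Check: -5 + (0 − (-5))/2.5 = -5 + 2 = -3 dBFS. ✓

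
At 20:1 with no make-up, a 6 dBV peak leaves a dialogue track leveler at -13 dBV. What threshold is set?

Input is 20 dB above T (since output overshoot × R = input overshoot: (-13 − T)·20 = 6 − T gives T = -14 dBV).
Check: -14 + (6 − (-14))/20 = -14 + 1 = -13 dBV. ✓

-14 dBV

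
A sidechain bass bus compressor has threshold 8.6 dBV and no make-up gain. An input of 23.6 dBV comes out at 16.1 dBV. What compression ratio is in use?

2:1

Input overshoot = 23.6 − 8.6 = 15 dB; output overshoot = 16.1 − 8.6 = 7.5 dB.
Ratio = 15 / 7.5 = 2.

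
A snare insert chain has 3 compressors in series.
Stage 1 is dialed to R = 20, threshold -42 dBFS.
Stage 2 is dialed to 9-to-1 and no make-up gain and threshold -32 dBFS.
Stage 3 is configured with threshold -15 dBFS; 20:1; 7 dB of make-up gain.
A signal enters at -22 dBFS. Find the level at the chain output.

-34 dBFS

Stage 1: 20 dB above -42 dBFS, reduced 20:1 to 1 dB above → -41 dBFS.
Stage 2: -41 dBFS is at or below the -32 dBFS threshold — no compression; output -41 dBFS.
Stage 3: -41 dBFS is at or below the -15 dBFS threshold — no compression; make-up brings it to -34 dBFS.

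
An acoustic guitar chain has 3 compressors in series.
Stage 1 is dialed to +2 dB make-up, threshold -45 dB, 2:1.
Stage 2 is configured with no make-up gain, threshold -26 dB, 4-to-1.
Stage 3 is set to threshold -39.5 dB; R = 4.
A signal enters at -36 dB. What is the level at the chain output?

-39.25 dB

Stage 1: -36 dB is 9 dB over -45 dB; at 2:1 that becomes 4.5 dB over, giving -40.5 dB; +2 dB make-up → -38.5 dB.
Stage 2: -38.5 dB ≤ -26 dB, so stage 2 doesn't engage; output -38.5 dB.
Stage 3: 1 dB above -39.5 dB, reduced 4:1 to 0.25 dB above → -39.25 dB.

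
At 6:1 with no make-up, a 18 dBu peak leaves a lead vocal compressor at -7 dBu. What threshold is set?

Input is 30 dB above T (since output overshoot × R = input overshoot: (-7 − T)·6 = 18 − T gives T = -12 dBu).
Check: -12 + (18 − (-12))/6 = -12 + 5 = -7 dBu. ✓

-12 dBu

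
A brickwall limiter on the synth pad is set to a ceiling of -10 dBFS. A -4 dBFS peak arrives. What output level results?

-10 dBFS

The limiter clamps the peak to its -10 dBFS ceiling.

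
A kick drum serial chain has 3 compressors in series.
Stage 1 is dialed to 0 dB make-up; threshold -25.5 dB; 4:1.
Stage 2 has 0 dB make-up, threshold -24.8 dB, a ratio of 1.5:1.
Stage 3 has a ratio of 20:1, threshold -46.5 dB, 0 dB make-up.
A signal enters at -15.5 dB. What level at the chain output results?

Stage 1: -15.5 dB is 10 dB over -25.5 dB; at 4:1 that becomes 2.5 dB over, giving -23 dB.
Stage 2: overshoot 1.8 dB → 1.8/1.5 = 1.2 dB → -23.6 dB.
Stage 3: overshoot 22.9 dB → 22.9/20 = 1.145 dB → -45.355 dB.

-45.355 dB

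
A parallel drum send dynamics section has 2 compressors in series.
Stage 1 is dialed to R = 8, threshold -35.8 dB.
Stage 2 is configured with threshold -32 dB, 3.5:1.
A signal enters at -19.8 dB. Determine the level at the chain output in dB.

-33.8 dB

Stage 1: overshoot 16 dB → 16/8 = 2 dB → -33.8 dB.
Stage 2: -33.8 dB ≤ -32 dB, so stage 2 doesn't engage; output -33.8 dB.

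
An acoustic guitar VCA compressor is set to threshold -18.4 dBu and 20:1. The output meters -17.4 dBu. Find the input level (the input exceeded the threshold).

1.6 dBu

Post-compression overshoot = -17.4 − (-18.4) = 1 dB.
Undo the ratio: input overshoot = 1 × 20 = 20 dB, giving input = 1.6 dBu.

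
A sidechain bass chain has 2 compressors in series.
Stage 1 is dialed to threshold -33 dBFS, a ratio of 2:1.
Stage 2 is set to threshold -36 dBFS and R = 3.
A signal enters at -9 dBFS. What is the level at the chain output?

-31 dBFS

Stage 1: -9 dBFS is 24 dB over -33 dBFS; at 2:1 that becomes 12 dB over, giving -21 dBFS.
Stage 2: 15 dB above -36 dBFS, reduced 3:1 to 5 dB above → -31 dBFS.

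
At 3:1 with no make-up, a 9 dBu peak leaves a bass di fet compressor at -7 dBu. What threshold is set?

-15 dBu

Input is 24 dB above T (since output overshoot × R = input overshoot: (-7 − T)·3 = 9 − T gives T = -15 dBu).
Check: -15 + (9 − (-15))/3 = -15 + 8 = -7 dBu. ✓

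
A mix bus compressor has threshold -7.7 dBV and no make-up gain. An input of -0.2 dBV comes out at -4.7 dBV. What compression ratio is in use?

2.5:1

Input overshoot = -0.2 − (-7.7) = 7.5 dB; output overshoot = -4.7 − (-7.7) = 3 dB.
Ratio = 7.5 / 3 = 2.5.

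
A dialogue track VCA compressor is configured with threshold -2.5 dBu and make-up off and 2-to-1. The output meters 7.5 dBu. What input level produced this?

17.5 dBu

Post-compression overshoot = 7.5 − (-2.5) = 10 dB.
Input overshoot = R × output overshoot = 20 dB → input = -2.5 + 20 = 17.5 dBu.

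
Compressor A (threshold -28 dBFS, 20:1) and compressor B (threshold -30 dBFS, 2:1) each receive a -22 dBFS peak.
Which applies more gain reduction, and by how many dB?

A, by 1.7 dB

A: 6 dB over, compressed to 0.3 dB over, so 5.7 dB of GR.
B: 8 dB over, compressed to 4 dB over, so 4 dB of GR.
A reduces 1.7 dB more.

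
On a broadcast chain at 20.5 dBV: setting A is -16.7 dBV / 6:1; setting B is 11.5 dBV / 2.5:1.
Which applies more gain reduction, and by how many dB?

A, by 25.6 dB

A: 37.2 dB over, compressed to 6.2 dB over, so 31 dB of GR.
B: 9 dB over, compressed to 3.6 dB over, so 5.4 dB of GR.
Difference: 25.6 dB in favour of A.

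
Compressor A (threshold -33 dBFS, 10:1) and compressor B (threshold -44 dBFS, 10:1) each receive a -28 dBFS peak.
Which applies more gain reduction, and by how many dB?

B, by 9.9 dB

A: 5 dB over, compressed to 0.5 dB over, so 4.5 dB of GR.
B: 16 dB over, compressed to 1.6 dB over, so 14.4 dB of GR.
B reduces 9.9 dB more.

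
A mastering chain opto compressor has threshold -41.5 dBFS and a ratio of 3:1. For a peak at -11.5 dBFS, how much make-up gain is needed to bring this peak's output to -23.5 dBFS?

8 dB

Without make-up, output = threshold + overshoot/3 = -41.5 + 10 = -31.5 dBFS.
Gap to target: 8 dB.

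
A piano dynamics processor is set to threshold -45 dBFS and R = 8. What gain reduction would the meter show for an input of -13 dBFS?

28 dB

-13 dBFS exceeds the threshold by 32 dB.
After 8:1 compression the overshoot becomes 32/8 = 4 dB.
GR = overshoot in − overshoot out = 32 − 4 = 28 dB.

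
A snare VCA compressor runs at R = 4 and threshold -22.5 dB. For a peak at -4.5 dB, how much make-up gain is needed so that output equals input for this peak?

13.5 dB

Overshoot 18 dB → 18/4 = 4.5 dB after compression, so the compressed level is -22.5 + 4.5 = -18 dB.
Make-up = target − compressed = -4.5 − (-18) = 13.5 dB.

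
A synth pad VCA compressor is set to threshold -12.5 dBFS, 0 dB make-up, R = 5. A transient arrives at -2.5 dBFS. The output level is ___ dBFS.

-2.5 dBFS sits 10 dB over threshold.
The 10 dB excess becomes 2 dB after 5:1 reduction.
That puts the output at -10.5 dBFS.

-10.5 dBFS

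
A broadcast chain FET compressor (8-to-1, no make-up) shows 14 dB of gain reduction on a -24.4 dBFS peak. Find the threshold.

Gain reduction = -24.4 − (-38.4) = 14 dB; output overshoot = GR / (R − 1) = 14 / 7 = 2 dB.
Threshold = output − output overshoot = -38.4 − 2 = -40.4 dBFS.

-40.4 dBFS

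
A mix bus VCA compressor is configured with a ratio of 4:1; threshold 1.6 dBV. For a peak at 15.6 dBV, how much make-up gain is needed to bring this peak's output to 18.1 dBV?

13 dB

Overshoot 14 dB → 14/4 = 3.5 dB after compression, so the compressed level is 1.6 + 3.5 = 5.1 dBV.
Make-up = target − compressed = 18.1 − 5.1 = 13 dB.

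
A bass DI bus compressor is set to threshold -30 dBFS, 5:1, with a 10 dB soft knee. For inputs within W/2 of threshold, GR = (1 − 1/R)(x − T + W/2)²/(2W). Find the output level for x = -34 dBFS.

x − T + W/2 = -34 − (-30) + 5 = 1.
GR = (1 − 1/5) × 1² / 20 = 0.8 × 1 / 20 = 0.04 dB.
Output = -34 − 0.04 = -34.04 dBFS.

-34.04 dBFS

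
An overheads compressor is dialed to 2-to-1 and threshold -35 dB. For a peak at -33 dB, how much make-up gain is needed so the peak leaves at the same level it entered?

Overshoot 2 dB → 2/2 = 1 dB after compression, so the compressed level is -35 + 1 = -34 dB.
Make-up = target − compressed = -33 − (-34) = 1 dB.

1 dB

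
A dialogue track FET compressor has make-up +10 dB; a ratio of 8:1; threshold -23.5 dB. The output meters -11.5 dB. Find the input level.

-7.5 dB

Remove make-up: -11.5 − 10 = -21.5 dB.
That's 2 dB above the -23.5 dB threshold.
Input overshoot = R × output overshoot = 16 dB → input = -23.5 + 16 = -7.5 dB.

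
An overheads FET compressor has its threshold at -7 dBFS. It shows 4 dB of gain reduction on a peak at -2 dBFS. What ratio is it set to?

Input overshoot = -2 − (-7) = 5 dB.
Output overshoot = 5 − 4 = 1 dB.
Ratio = input overshoot / output overshoot = 5 / 1 = 5.

5:1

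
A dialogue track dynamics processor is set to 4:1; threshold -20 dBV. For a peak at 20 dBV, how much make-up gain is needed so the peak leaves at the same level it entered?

Without make-up, output = threshold + overshoot/4 = -20 + 10 = -10 dBV.
Gap to target: 30 dB.

30 dB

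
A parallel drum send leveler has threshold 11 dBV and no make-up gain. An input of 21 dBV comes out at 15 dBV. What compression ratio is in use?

2.5:1

Input overshoot = 21 − 11 = 10 dB; output overshoot = 15 − 11 = 4 dB.
Ratio = 10 / 4 = 2.5.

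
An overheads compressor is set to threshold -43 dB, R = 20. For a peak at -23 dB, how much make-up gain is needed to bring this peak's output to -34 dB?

8 dB

Overshoot 20 dB → 20/20 = 1 dB after compression, so the compressed level is -43 + 1 = -42 dB.
Make-up = target − compressed = -34 − (-42) = 8 dB.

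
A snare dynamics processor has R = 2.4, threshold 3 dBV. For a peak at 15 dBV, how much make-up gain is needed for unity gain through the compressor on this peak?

The peak compresses to 3 + 12/2.4 = 8 dBV.
To reach 15 dBV requires 15 − 8 = 7 dB of make-up.

7 dB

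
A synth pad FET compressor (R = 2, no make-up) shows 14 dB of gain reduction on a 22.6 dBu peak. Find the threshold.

-5.4 dBu

Gain reduction = 22.6 − 8.6 = 14 dB; output overshoot = GR / (R − 1) = 14 / 1 = 14 dB.
Threshold = output − output overshoot = 8.6 − 14 = -5.4 dBu.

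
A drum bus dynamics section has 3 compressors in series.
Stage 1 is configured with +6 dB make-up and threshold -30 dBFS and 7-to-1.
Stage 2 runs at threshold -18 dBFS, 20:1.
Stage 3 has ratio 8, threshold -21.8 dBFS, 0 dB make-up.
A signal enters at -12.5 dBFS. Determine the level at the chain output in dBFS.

-21.7625 dBFS

Stage 1: 17.5 dB above -30 dBFS, reduced 7:1 to 2.5 dB above → -27.5 dBFS; +6 dB make-up → -21.5 dBFS.
Stage 2: -21.5 dBFS ≤ -18 dBFS, so stage 2 doesn't engage; output -21.5 dBFS.
Stage 3: 0.3 dB above -21.8 dBFS, reduced 8:1 to 0.0375 dB above → -21.7625 dBFS.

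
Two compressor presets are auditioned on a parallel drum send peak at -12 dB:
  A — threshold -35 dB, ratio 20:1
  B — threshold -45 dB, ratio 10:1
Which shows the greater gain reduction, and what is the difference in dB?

A: GR = 23 − 23/20 = 21.85 dB.
B: GR = 33 − 33/10 = 29.7 dB.
B applies 7.85 dB more gain reduction.

B, by 7.85 dB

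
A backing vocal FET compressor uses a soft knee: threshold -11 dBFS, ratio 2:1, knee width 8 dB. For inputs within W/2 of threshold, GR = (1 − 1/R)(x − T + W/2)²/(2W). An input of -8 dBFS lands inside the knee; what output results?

x − T + W/2 = -8 − (-11) + 4 = 7.
GR = (1 − 1/2) × 7² / 16 = 0.5 × 49 / 16 = 1.53125 dB.
Output = -8 − 1.53125 = -9.53125 dBFS.

-9.53125 dBFS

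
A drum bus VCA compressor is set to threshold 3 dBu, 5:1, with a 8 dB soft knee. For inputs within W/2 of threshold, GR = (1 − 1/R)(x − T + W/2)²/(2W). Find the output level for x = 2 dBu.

x − T + W/2 = 2 − 3 + 4 = 3.
GR = (1 − 1/5) × 3² / 16 = 0.8 × 9 / 16 = 0.45 dB.
Output = 2 − 0.45 = 1.55 dBu.

1.55 dBu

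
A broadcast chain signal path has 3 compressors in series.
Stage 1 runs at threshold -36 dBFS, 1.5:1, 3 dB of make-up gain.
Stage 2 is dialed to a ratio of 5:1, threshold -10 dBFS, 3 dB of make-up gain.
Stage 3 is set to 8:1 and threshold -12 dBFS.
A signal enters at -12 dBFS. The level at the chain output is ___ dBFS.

-14 dBFS

Stage 1: overshoot 24 dB → 24/1.5 = 16 dB → -20 dBFS; +3 dB make-up → -17 dBFS.
Stage 2: below threshold (-17 ≤ -10); passes unchanged; make-up brings it to -14 dBFS.
Stage 3: below threshold (-14 ≤ -12); passes unchanged; output -14 dBFS.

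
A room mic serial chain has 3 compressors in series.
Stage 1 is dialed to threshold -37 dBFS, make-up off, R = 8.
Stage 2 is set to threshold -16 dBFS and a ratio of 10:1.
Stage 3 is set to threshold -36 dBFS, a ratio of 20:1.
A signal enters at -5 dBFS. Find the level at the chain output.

Stage 1: -5 dBFS is 32 dB over -37 dBFS; at 8:1 that becomes 4 dB over, giving -33 dBFS.
Stage 2: -33 dBFS is at or below the -16 dBFS threshold — no compression; output -33 dBFS.
Stage 3: -33 dBFS is 3 dB over -36 dBFS; at 20:1 that becomes 0.15 dB over, giving -35.85 dBFS.

-35.85 dBFS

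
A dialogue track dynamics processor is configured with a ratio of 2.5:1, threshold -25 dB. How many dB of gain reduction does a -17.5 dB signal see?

4.5 dB

-17.5 dB exceeds the threshold by 7.5 dB.
After 2.5:1 compression the overshoot becomes 7.5/2.5 = 3 dB.
Gain reduction = 7.5 − 3 = 4.5 dB.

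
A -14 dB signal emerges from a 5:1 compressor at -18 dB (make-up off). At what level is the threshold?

Input is 5 dB above T (since output overshoot × R = input overshoot: (-18 − T)·5 = -14 − T gives T = -19 dB).
Check: -19 + (-14 − (-19))/5 = -19 + 1 = -18 dB. ✓

-19 dB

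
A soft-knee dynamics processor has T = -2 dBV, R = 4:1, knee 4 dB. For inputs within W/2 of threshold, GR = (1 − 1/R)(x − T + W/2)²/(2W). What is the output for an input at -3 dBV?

x − T + W/2 = -3 − (-2) + 2 = 1.
GR = (1 − 1/4) × 1² / 8 = 0.75 × 1 / 8 = 0.09375 dB.
Output = -3 − 0.09375 = -3.09375 dBV.

-3.09375 dBV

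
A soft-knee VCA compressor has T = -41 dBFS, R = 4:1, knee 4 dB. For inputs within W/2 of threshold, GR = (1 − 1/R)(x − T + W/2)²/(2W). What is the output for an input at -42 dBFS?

-42.09375 dBFS

x − T + W/2 = -42 − (-41) + 2 = 1.
GR = (1 − 1/4) × 1² / 8 = 0.75 × 1 / 8 = 0.09375 dB.
Output = -42 − 0.09375 = -42.09375 dBFS.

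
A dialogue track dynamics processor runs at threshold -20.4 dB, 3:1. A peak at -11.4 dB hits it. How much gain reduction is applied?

The signal is 9 dB above threshold.
A 3:1 ratio leaves 3 dB of that excess.
GR = overshoot in − overshoot out = 9 − 3 = 6 dB.

6 dB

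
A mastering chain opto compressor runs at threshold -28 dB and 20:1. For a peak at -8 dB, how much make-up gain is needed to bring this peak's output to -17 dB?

10 dB

The peak compresses to -28 + 20/20 = -27 dB.
To reach -17 dB requires -17 − (-27) = 10 dB of make-up.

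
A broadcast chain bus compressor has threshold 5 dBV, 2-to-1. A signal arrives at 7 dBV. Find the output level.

The input is 2 dB above the 5 dBV threshold.
At 2:1 the overshoot is divided by 2, leaving 1 dB above threshold.
Output = 5 + 1 = 6 dBV.

6 dBV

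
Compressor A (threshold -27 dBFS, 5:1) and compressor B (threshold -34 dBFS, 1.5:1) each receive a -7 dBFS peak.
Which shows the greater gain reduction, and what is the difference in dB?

A, by 7 dB

A: 20 dB over, compressed to 4 dB over, so 16 dB of GR.
B: 27 dB over, compressed to 18 dB over, so 9 dB of GR.
A reduces 7 dB more.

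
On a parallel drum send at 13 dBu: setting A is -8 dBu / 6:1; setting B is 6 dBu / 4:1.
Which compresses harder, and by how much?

A: GR = 21 − 21/6 = 17.5 dB.
B: GR = 7 − 7/4 = 5.25 dB.
A applies 12.25 dB more gain reduction.

A, by 12.25 dB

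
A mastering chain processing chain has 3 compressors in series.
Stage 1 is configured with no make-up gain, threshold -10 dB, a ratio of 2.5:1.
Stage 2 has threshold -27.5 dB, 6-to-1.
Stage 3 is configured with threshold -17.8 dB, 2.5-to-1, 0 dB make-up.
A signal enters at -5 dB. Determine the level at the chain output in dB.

-24.25 dB

Stage 1: overshoot 5 dB → 5/2.5 = 2 dB → -8 dB.
Stage 2: -8 dB is 19.5 dB over -27.5 dB; at 6:1 that becomes 3.25 dB over, giving -24.25 dB.
Stage 3: -24.25 dB is at or below the -17.8 dB threshold — no compression; output -24.25 dB.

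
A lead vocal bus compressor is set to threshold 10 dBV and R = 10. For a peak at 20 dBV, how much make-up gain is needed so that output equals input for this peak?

The peak compresses to 10 + 10/10 = 11 dBV.
To reach 20 dBV requires 20 − 11 = 9 dB of make-up.

9 dB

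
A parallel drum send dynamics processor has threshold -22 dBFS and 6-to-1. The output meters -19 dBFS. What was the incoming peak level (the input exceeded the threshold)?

Post-compression overshoot = -19 − (-22) = 3 dB.
Before 6:1 compression the overshoot was 3 × 6 = 18 dB, so input = -22 + 18 = -4 dBFS.

-4 dBFS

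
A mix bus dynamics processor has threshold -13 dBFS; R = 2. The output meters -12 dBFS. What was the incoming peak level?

Post-compression overshoot = -12 − (-13) = 1 dB.
Before 2:1 compression the overshoot was 1 × 2 = 2 dB, so input = -13 + 2 = -11 dBFS.

-11 dBFS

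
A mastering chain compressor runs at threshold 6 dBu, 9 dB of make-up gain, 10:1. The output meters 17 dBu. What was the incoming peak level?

26 dBu

Stripping the +9 dB make-up gives 8 dBu at the gain stage.
Post-compression overshoot = 8 − 6 = 2 dB.
Before 10:1 compression the overshoot was 2 × 10 = 20 dB, so input = 6 + 20 = 26 dBu.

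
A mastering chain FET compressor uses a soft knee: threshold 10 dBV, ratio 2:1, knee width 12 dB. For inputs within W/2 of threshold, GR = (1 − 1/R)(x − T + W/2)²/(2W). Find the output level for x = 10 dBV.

9.25 dBV

x − T + W/2 = 10 − 10 + 6 = 6.
GR = (1 − 1/2) × 6² / 24 = 0.5 × 36 / 24 = 0.75 dB.
Output = 10 − 0.75 = 9.25 dBV.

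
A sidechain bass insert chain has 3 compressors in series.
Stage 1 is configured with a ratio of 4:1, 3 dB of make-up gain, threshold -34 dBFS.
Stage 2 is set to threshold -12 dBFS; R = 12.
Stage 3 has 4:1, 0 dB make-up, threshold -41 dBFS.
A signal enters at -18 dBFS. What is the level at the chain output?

-37.5 dBFS

Stage 1: 16 dB above -34 dBFS, reduced 4:1 to 4 dB above → -30 dBFS; +3 dB make-up → -27 dBFS.
Stage 2: -27 dBFS is at or below the -12 dBFS threshold — no compression; output -27 dBFS.
Stage 3: overshoot 14 dB → 14/4 = 3.5 dB → -37.5 dBFS.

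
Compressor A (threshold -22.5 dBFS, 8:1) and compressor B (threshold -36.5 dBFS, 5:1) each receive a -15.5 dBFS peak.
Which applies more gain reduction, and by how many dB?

B, by 10.675 dB

A: GR = 7 − 7/8 = 6.125 dB.
B: GR = 21 − 21/5 = 16.8 dB.
B reduces 10.675 dB more.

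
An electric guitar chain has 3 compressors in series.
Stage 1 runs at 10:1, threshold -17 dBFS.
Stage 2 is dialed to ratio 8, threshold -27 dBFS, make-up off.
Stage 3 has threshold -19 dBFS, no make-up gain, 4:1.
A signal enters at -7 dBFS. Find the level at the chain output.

-25.625 dBFS

Stage 1: -7 dBFS is 10 dB over -17 dBFS; at 10:1 that becomes 1 dB over, giving -16 dBFS.
Stage 2: overshoot 11 dB → 11/8 = 1.375 dB → -25.625 dBFS.
Stage 3: -25.625 dBFS ≤ -19 dBFS, so stage 3 doesn't engage; output -25.625 dBFS.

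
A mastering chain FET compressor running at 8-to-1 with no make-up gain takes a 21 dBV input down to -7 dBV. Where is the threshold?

Gain reduction = 21 − (-7) = 28 dB; output overshoot = GR / (R − 1) = 28 / 7 = 4 dB.
Threshold = output − output overshoot = -7 − 4 = -11 dBV.

-11 dBV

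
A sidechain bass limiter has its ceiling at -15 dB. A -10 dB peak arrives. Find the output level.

At ∞:1, everything above -15 dB is held at the ceiling.

-15 dB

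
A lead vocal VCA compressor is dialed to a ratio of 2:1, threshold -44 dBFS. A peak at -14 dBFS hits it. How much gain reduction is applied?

The signal is 30 dB above threshold.
At 2:1, output sits 30/2 = 15 dB above threshold.
GR = overshoot in − overshoot out = 30 − 15 = 15 dB.

15 dB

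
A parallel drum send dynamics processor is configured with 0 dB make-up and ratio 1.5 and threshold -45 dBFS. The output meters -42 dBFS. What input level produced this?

Post-compression overshoot = -42 − (-45) = 3 dB.
Input overshoot = R × output overshoot = 4.5 dB → input = -45 + 4.5 = -40.5 dBFS.

-40.5 dBFS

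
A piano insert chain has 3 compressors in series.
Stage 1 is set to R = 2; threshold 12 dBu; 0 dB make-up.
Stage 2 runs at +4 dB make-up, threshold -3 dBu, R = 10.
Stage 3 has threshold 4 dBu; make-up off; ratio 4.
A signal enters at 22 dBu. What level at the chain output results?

Stage 1: 22 dBu is 10 dB over 12 dBu; at 2:1 that becomes 5 dB over, giving 17 dBu.
Stage 2: overshoot 20 dB → 20/10 = 2 dB → -1 dBu; +4 dB make-up → 3 dBu.
Stage 3: 3 dBu is at or below the 4 dBu threshold — no compression; output 3 dBu.

3 dBu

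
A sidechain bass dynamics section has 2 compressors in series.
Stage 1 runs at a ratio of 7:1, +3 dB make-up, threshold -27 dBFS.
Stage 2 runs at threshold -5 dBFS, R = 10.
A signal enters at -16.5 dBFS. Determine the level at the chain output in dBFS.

-22.5 dBFS

Stage 1: -16.5 dBFS is 10.5 dB over -27 dBFS; at 7:1 that becomes 1.5 dB over, giving -25.5 dBFS; +3 dB make-up → -22.5 dBFS.
Stage 2: -22.5 dBFS ≤ -5 dBFS, so stage 2 doesn't engage; output -22.5 dBFS.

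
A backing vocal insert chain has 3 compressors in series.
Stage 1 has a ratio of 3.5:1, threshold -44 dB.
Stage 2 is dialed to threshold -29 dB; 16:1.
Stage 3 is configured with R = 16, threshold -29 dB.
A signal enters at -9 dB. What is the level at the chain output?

Stage 1: -9 dB is 35 dB over -44 dB; at 3.5:1 that becomes 10 dB over, giving -34 dB.
Stage 2: -34 dB ≤ -29 dB, so stage 2 doesn't engage; output -34 dB.
Stage 3: below threshold (-34 ≤ -29); passes unchanged; output -34 dB.

-34 dB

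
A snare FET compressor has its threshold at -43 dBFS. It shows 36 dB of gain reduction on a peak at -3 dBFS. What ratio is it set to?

10:1

Input overshoot = -3 − (-43) = 40 dB.
Output overshoot = 40 − 36 = 4 dB.
Ratio = input overshoot / output overshoot = 40 / 4 = 10.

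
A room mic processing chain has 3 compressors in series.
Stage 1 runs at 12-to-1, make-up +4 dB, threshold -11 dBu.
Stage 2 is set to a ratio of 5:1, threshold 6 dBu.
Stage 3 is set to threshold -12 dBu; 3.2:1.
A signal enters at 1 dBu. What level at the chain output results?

Stage 1: 12 dB above -11 dBu, reduced 12:1 to 1 dB above → -10 dBu; +4 dB make-up → -6 dBu.
Stage 2: -6 dBu is at or below the 6 dBu threshold — no compression; output -6 dBu.
Stage 3: overshoot 6 dB → 6/3.2 = 1.875 dB → -10.125 dBu.

-10.125 dBu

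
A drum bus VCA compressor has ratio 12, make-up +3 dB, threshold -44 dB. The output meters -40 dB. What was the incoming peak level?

Stripping the +3 dB make-up gives -43 dB at the gain stage.
The compressed level sits -43 − (-44) = 1 dB over threshold.
Undo the ratio: input overshoot = 1 × 12 = 12 dB, giving input = -32 dB.

-32 dB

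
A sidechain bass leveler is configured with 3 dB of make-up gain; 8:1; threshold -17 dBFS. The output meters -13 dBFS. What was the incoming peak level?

-9 dBFS

Stripping the +3 dB make-up gives -16 dBFS at the gain stage.
Post-compression overshoot = -16 − (-17) = 1 dB.
Input overshoot = R × output overshoot = 8 dB → input = -17 + 8 = -9 dBFS.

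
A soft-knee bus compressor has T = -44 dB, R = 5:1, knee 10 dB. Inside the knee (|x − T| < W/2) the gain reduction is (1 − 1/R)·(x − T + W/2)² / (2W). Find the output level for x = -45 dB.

x − T + W/2 = -45 − (-44) + 5 = 4.
GR = (1 − 1/5) × 4² / 20 = 0.8 × 16 / 20 = 0.64 dB.
Output = -45 − 0.64 = -45.64 dB.

-45.64 dB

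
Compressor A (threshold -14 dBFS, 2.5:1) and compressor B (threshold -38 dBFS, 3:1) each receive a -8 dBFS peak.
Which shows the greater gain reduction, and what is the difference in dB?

A: GR = 6 − 6/2.5 = 3.6 dB.
B: GR = 30 − 30/3 = 20 dB.
B applies 16.4 dB more gain reduction.

B, by 16.4 dB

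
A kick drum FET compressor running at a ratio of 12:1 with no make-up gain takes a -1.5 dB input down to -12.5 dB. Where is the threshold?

Gain reduction = -1.5 − (-12.5) = 11 dB; output overshoot = GR / (R − 1) = 11 / 11 = 1 dB.
Threshold = output − output overshoot = -12.5 − 1 = -13.5 dB.

-13.5 dB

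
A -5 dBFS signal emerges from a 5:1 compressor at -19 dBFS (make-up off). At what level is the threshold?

-22.5 dBFS

Input is 17.5 dB above T (since output overshoot × R = input overshoot: (-19 − T)·5 = -5 − T gives T = -22.5 dBFS).
Check: -22.5 + (-5 − (-22.5))/5 = -22.5 + 3.5 = -19 dBFS. ✓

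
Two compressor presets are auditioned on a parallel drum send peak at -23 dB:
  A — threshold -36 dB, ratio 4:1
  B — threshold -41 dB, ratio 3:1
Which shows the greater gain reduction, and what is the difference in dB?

A: overshoot 13 dB → output overshoot 3.25 dB → GR 9.75 dB.
B: overshoot 18 dB → output overshoot 6 dB → GR 12 dB.
B reduces 2.25 dB more.

B, by 2.25 dB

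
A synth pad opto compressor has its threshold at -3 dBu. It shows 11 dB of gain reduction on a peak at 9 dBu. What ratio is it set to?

Input overshoot = 9 − (-3) = 12 dB.
Output overshoot = 12 − 11 = 1 dB.
Ratio = input overshoot / output overshoot = 12 / 1 = 12.

12:1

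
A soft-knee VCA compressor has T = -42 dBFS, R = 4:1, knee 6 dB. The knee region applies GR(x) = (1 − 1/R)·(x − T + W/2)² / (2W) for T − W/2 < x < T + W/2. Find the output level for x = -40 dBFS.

x − T + W/2 = -40 − (-42) + 3 = 5.
GR = (1 − 1/4) × 5² / 12 = 0.75 × 25 / 12 = 1.5625 dB.
Output = -40 − 1.5625 = -41.5625 dBFS.

-41.5625 dBFS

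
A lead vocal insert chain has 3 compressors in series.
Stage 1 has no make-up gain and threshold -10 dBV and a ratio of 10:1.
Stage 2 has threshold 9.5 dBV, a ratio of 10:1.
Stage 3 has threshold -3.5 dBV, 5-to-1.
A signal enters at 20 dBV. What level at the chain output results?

-7 dBV

Stage 1: 30 dB above -10 dBV, reduced 10:1 to 3 dB above → -7 dBV.
Stage 2: below threshold (-7 ≤ 9.5); passes unchanged; output -7 dBV.
Stage 3: -7 dBV is at or below the -3.5 dBV threshold — no compression; output -7 dBV.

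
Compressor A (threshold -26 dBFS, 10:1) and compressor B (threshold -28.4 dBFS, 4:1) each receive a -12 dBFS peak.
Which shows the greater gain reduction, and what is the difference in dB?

A: overshoot 14 dB → output overshoot 1.4 dB → GR 12.6 dB.
B: overshoot 16.4 dB → output overshoot 4.1 dB → GR 12.3 dB.
A applies 0.3 dB more gain reduction.

A, by 0.3 dB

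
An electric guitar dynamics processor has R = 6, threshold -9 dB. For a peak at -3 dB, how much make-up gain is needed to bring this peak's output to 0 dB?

Overshoot 6 dB → 6/6 = 1 dB after compression, so the compressed level is -9 + 1 = -8 dB.
Make-up = target − compressed = 0 − (-8) = 8 dB.

8 dB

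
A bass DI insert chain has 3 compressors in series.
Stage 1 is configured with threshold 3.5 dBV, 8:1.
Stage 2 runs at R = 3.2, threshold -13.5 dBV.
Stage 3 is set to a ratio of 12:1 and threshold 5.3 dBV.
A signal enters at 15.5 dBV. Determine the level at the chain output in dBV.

-7.71875 dBV

Stage 1: 15.5 dBV is 12 dB over 3.5 dBV; at 8:1 that becomes 1.5 dB over, giving 5 dBV.
Stage 2: 5 dBV is 18.5 dB over -13.5 dBV; at 3.2:1 that becomes 5.78125 dB over, giving -7.71875 dBV.
Stage 3: -7.71875 dBV is at or below the 5.3 dBV threshold — no compression; output -7.71875 dBV.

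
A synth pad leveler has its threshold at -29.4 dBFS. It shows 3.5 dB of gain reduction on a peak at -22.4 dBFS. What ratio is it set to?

2:1

Input overshoot = -22.4 − (-29.4) = 7 dB.
Output overshoot = 7 − 3.5 = 3.5 dB.
Ratio = input overshoot / output overshoot = 7 / 3.5 = 2.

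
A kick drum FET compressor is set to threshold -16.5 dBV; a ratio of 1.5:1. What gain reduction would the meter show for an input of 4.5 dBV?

7 dB

Overshoot = 4.5 − (-16.5) = 21 dB.
A 1.5:1 ratio leaves 14 dB of that excess.
GR = overshoot in − overshoot out = 21 − 14 = 7 dB.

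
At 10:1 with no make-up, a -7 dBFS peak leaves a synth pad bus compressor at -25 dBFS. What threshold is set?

-27 dBFS

Gain reduction = -7 − (-25) = 18 dB; output overshoot = GR / (R − 1) = 18 / 9 = 2 dB.
Threshold = output − output overshoot = -25 − 2 = -27 dBFS.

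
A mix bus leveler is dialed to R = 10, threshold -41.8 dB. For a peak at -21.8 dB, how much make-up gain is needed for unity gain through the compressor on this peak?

18 dB

Overshoot 20 dB → 20/10 = 2 dB after compression, so the compressed level is -41.8 + 2 = -39.8 dB.
Make-up = target − compressed = -21.8 − (-39.8) = 18 dB.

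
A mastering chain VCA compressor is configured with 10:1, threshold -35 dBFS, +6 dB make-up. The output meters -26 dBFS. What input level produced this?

Before make-up, the level was -26 − 6 = -32 dBFS.
Post-compression overshoot = -32 − (-35) = 3 dB.
Undo the ratio: input overshoot = 3 × 10 = 30 dB, giving input = -5 dBFS.

-5 dBFS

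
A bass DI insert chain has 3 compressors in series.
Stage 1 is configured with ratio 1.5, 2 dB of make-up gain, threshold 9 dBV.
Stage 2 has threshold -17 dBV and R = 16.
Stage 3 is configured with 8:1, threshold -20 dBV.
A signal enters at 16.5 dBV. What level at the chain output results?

Stage 1: overshoot 7.5 dB → 7.5/1.5 = 5 dB → 14 dBV; +2 dB make-up → 16 dBV.
Stage 2: 16 dBV is 33 dB over -17 dBV; at 16:1 that becomes 2.0625 dB over, giving -14.9375 dBV.
Stage 3: 5.0625 dB above -20 dBV, reduced 8:1 to 0.632812 dB above → -19.367188 dBV.

-19.367188 dBV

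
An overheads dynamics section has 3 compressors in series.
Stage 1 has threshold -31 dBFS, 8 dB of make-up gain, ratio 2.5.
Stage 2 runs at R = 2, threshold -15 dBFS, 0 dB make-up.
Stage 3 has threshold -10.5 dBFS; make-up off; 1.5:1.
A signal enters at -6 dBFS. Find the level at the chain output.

Stage 1: overshoot 25 dB → 25/2.5 = 10 dB → -21 dBFS; +8 dB make-up → -13 dBFS.
Stage 2: overshoot 2 dB → 2/2 = 1 dB → -14 dBFS.
Stage 3: below threshold (-14 ≤ -10.5); passes unchanged; output -14 dBFS.

-14 dBFS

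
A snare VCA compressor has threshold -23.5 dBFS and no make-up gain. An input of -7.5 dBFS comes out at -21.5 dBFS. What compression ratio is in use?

Input overshoot = -7.5 − (-23.5) = 16 dB; output overshoot = -21.5 − (-23.5) = 2 dB.
Ratio = 16 / 2 = 8.

8:1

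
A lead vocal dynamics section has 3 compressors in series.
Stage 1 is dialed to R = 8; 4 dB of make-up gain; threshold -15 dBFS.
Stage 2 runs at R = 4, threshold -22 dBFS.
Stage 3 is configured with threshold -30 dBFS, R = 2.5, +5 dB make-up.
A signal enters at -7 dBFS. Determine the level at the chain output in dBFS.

-20.6 dBFS

Stage 1: -7 dBFS is 8 dB over -15 dBFS; at 8:1 that becomes 1 dB over, giving -14 dBFS; +4 dB make-up → -10 dBFS.
Stage 2: overshoot 12 dB → 12/4 = 3 dB → -19 dBFS.
Stage 3: -19 dBFS is 11 dB over -30 dBFS; at 2.5:1 that becomes 4.4 dB over, giving -25.6 dBFS; +5 dB make-up → -20.6 dBFS.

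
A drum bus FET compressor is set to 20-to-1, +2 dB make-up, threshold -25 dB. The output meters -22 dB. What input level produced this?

Stripping the +2 dB make-up gives -24 dB at the gain stage.
Post-compression overshoot = -24 − (-25) = 1 dB.
Input overshoot = R × output overshoot = 20 dB → input = -25 + 20 = -5 dB.

-5 dB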